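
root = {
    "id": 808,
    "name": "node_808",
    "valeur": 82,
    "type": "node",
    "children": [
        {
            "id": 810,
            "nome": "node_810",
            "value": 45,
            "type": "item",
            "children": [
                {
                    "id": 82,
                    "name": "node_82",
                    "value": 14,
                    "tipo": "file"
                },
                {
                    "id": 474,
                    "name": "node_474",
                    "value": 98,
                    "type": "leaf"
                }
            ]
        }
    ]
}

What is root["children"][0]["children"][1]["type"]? "leaf"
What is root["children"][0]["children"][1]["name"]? "node_474"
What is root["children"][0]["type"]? "item"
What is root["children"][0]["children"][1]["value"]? 98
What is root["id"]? 808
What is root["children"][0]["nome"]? "node_810"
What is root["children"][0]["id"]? 810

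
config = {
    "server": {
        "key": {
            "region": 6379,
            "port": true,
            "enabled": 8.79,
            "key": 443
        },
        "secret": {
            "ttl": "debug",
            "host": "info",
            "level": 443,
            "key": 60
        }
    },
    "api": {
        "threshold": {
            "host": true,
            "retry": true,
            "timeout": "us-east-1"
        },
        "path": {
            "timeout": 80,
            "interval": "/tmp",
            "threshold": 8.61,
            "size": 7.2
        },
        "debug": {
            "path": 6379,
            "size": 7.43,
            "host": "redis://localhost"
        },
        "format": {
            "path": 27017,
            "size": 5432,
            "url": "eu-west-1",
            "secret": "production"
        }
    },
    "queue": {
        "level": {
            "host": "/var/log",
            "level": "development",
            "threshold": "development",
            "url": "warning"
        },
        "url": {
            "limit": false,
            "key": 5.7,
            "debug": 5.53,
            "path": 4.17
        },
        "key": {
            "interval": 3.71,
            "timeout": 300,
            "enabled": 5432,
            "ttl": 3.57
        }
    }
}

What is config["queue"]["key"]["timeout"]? 300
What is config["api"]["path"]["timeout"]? 80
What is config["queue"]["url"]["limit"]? False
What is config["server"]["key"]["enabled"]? 8.79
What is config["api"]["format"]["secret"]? "production"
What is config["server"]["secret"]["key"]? 60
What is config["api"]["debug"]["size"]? 7.43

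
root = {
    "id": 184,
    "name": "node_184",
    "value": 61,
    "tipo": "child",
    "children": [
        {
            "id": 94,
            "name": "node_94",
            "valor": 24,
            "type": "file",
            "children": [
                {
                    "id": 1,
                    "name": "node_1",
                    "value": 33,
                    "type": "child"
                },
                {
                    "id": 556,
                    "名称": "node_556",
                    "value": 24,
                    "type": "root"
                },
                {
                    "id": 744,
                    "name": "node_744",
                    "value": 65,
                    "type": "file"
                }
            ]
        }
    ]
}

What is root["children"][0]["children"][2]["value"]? 65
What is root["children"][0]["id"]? 94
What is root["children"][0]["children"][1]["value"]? 24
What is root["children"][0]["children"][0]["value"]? 33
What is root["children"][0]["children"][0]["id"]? 1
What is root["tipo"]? "child"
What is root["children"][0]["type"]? "file"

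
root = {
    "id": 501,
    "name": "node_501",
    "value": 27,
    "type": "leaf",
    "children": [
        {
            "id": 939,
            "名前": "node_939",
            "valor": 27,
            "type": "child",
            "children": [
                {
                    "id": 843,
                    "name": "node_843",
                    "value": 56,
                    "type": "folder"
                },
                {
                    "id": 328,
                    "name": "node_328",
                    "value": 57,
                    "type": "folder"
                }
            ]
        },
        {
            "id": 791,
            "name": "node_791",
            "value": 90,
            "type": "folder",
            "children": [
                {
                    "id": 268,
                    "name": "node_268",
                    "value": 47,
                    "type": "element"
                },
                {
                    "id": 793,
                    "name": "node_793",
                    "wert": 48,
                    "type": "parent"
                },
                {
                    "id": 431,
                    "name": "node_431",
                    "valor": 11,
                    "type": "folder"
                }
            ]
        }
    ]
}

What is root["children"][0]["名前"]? "node_939"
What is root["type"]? "leaf"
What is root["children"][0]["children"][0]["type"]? "folder"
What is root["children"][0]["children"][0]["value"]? 56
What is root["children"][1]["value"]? 90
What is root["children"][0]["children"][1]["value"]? 57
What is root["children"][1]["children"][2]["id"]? 431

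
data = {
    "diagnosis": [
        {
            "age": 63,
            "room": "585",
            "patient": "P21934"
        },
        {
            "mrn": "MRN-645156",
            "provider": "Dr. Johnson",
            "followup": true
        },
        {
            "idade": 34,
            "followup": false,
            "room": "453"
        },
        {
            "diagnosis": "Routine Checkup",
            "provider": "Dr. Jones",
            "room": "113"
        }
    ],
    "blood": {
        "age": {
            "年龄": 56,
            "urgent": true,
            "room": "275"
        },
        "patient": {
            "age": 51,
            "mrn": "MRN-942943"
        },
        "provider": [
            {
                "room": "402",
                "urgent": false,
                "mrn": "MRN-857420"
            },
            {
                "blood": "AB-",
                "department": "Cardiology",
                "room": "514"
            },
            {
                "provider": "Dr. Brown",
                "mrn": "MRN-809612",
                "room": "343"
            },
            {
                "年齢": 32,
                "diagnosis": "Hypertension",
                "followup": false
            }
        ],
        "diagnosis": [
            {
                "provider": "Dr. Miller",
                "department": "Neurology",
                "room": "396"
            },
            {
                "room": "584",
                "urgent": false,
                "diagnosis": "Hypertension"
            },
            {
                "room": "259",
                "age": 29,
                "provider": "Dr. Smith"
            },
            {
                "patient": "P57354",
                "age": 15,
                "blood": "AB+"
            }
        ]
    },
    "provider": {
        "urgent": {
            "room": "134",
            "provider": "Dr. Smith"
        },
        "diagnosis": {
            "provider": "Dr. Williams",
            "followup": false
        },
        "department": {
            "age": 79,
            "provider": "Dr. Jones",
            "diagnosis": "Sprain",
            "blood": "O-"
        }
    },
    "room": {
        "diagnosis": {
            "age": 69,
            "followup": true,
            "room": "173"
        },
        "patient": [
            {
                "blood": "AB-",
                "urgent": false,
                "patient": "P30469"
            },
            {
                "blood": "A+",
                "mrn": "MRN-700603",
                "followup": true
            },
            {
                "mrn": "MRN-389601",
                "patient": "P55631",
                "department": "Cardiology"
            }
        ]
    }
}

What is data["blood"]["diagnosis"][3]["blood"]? "AB+"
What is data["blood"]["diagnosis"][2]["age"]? 29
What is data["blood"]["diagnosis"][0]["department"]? "Neurology"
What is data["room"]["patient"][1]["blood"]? "A+"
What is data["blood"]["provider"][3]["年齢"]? 32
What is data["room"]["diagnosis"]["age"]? 69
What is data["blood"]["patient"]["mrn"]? "MRN-942943"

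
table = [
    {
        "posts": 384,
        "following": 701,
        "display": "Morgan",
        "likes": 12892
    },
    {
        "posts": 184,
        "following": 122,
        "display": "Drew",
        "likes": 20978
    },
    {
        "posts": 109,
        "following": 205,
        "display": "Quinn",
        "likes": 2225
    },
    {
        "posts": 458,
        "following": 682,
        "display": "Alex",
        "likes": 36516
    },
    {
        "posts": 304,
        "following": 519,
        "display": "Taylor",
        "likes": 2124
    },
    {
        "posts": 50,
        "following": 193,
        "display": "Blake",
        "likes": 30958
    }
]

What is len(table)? 6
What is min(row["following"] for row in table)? 122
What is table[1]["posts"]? 184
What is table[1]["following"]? 122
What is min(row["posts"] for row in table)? 50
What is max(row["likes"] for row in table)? 36516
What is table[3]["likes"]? 36516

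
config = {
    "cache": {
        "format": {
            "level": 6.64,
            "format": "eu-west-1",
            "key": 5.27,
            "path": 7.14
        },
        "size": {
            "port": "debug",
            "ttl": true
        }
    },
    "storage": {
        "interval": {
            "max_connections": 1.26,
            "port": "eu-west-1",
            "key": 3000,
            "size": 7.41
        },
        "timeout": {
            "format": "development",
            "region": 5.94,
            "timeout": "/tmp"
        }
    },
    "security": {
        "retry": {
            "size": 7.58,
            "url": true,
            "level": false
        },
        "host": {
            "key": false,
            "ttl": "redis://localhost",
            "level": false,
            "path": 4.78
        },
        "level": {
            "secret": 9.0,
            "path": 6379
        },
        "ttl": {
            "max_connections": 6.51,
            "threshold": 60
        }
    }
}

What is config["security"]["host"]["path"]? 4.78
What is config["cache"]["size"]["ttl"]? True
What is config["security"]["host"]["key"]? False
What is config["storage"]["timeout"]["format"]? "development"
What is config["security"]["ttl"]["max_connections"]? 6.51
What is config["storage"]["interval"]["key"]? 3000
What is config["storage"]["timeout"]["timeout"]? "/tmp"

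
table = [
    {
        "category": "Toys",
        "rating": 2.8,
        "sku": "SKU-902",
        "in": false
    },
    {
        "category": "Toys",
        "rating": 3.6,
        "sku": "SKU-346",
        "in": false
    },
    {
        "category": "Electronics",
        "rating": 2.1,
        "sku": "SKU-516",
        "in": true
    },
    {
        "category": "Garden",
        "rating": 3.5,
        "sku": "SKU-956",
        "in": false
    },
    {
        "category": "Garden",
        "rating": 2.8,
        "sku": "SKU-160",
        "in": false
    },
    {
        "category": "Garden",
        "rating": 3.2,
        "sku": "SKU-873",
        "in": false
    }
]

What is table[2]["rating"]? 2.1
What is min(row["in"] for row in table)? False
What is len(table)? 6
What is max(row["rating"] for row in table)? 3.6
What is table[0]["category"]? "Toys"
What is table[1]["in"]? False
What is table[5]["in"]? False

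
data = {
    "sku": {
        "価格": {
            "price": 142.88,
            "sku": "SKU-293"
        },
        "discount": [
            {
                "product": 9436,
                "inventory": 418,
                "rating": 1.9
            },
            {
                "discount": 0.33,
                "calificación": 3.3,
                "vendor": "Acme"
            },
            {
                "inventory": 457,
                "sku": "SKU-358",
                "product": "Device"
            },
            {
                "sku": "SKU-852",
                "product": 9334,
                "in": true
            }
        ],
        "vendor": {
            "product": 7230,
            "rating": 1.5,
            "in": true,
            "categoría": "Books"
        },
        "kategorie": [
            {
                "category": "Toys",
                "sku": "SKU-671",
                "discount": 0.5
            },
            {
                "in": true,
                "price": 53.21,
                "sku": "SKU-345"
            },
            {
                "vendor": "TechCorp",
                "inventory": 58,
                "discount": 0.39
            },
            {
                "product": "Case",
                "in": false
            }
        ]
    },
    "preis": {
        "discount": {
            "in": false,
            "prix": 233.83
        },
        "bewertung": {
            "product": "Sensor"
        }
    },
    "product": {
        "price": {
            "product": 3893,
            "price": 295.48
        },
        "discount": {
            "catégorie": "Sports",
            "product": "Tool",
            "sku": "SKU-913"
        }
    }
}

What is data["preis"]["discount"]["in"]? False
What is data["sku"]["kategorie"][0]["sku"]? "SKU-671"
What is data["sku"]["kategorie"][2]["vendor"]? "TechCorp"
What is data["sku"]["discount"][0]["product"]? 9436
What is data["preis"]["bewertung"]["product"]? "Sensor"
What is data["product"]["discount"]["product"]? "Tool"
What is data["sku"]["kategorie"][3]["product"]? "Case"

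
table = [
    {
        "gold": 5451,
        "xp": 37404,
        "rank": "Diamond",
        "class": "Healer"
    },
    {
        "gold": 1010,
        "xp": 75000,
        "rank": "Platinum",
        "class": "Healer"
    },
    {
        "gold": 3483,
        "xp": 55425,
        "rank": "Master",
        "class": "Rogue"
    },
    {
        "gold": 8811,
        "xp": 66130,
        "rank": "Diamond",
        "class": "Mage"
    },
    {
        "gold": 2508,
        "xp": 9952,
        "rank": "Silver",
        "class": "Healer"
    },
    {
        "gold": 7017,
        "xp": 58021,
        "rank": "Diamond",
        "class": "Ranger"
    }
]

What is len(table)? 6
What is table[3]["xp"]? 66130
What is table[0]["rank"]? "Diamond"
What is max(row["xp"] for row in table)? 75000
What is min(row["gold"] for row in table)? 1010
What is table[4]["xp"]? 9952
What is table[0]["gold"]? 5451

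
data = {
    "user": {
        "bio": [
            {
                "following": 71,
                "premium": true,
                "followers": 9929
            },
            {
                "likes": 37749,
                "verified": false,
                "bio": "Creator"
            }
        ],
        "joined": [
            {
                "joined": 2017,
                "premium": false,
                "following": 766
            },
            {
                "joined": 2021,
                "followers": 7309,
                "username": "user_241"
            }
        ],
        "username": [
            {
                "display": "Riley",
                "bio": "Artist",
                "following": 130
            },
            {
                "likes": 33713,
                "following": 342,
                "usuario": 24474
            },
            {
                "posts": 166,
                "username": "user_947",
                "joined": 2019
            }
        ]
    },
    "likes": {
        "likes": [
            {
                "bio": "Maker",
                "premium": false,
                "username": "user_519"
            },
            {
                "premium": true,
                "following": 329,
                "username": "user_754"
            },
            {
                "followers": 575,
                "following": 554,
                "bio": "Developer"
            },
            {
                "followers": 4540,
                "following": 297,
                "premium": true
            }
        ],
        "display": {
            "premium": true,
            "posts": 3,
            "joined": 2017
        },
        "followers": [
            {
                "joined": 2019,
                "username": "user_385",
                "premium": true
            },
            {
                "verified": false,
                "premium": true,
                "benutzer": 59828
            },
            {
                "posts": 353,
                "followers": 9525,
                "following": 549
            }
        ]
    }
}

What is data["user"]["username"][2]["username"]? "user_947"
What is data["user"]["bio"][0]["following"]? 71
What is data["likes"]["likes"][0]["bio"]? "Maker"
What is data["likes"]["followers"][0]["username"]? "user_385"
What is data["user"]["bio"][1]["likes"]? 37749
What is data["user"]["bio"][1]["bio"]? "Creator"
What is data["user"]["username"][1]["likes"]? 33713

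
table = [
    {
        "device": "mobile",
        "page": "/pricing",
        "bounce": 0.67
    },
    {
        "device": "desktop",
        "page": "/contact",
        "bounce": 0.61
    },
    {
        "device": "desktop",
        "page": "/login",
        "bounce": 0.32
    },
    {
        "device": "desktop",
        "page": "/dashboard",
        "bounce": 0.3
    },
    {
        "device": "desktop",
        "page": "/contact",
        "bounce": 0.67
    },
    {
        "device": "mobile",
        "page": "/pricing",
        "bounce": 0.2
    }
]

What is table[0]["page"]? "/pricing"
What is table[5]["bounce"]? 0.2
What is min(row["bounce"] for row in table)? 0.2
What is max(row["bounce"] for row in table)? 0.67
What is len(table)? 6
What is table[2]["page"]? "/login"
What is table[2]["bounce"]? 0.32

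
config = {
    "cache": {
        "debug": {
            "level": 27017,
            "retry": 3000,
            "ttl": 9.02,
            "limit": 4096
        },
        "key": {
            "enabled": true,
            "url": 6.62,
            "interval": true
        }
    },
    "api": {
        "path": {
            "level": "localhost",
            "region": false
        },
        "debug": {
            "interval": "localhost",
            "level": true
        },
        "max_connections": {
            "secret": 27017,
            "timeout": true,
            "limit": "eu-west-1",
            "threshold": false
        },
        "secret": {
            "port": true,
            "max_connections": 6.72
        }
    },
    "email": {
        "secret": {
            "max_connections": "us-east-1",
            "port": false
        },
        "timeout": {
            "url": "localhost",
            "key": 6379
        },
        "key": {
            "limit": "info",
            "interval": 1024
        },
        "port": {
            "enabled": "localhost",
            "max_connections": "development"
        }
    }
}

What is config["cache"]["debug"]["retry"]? 3000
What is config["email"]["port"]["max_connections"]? "development"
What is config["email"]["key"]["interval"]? 1024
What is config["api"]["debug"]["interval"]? "localhost"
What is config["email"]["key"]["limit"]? "info"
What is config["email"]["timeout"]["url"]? "localhost"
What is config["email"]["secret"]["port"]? False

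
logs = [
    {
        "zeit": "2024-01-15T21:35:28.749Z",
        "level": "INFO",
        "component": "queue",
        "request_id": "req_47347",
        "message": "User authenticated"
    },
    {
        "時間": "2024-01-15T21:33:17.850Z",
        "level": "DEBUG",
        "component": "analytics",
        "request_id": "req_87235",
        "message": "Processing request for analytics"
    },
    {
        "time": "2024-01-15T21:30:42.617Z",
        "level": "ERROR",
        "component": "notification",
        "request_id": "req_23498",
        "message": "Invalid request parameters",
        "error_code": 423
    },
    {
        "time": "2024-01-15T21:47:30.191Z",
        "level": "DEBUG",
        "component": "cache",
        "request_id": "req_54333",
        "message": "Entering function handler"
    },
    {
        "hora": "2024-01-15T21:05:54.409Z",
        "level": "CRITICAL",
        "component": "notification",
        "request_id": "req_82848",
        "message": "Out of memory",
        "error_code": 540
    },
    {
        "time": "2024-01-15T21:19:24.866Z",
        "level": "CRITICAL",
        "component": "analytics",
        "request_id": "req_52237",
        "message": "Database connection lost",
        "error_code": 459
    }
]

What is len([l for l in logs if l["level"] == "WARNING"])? 0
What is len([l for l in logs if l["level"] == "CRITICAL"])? 2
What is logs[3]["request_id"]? "req_54333"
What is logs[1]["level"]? "DEBUG"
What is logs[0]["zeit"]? "2024-01-15T21:35:28.749Z"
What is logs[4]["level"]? "CRITICAL"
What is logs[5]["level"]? "CRITICAL"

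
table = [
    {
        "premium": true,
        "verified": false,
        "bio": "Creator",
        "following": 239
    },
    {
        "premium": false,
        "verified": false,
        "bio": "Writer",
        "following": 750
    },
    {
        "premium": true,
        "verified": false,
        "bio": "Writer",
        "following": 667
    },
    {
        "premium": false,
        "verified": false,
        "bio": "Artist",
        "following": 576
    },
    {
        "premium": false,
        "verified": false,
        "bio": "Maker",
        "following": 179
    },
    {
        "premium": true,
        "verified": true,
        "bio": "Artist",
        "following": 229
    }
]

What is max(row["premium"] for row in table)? True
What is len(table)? 6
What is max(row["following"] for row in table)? 750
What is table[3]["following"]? 576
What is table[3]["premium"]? False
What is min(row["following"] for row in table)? 179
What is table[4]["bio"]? "Maker"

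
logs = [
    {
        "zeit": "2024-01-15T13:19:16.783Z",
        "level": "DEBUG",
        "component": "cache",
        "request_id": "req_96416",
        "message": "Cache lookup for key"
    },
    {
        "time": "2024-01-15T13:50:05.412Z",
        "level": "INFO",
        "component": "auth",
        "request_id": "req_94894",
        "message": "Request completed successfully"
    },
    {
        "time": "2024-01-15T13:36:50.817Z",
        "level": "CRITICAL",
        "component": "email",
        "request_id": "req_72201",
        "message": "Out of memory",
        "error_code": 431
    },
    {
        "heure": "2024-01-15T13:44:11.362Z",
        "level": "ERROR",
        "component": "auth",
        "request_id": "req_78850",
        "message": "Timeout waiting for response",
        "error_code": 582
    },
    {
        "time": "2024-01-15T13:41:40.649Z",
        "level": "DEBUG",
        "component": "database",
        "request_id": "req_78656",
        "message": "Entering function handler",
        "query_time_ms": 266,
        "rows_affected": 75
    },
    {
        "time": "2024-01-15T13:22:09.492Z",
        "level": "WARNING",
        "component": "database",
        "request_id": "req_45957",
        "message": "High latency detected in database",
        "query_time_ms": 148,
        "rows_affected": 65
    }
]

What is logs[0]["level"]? "DEBUG"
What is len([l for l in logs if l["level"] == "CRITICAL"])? 1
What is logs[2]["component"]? "email"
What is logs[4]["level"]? "DEBUG"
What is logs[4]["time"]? "2024-01-15T13:41:40.649Z"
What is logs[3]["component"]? "auth"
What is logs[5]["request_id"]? "req_45957"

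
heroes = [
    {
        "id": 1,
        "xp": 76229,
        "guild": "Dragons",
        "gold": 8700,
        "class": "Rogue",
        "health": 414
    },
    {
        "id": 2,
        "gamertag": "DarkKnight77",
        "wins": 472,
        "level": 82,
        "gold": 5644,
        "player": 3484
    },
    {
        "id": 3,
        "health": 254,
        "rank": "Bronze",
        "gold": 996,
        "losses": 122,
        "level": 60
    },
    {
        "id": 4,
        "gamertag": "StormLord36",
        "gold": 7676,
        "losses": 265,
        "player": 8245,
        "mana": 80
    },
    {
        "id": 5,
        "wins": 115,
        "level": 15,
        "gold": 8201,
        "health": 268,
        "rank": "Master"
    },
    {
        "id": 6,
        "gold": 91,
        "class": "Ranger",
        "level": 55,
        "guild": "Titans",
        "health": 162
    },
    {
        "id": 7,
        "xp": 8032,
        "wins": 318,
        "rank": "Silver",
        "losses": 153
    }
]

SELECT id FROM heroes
[1, 2, 3, 4, 5, 6, 7]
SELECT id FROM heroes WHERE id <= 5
[1, 2, 3, 4, 5]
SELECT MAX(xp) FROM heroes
76229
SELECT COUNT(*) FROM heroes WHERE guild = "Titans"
1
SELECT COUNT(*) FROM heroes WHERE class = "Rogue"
1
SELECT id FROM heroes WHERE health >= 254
[1, 3, 5]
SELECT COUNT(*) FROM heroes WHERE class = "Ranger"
1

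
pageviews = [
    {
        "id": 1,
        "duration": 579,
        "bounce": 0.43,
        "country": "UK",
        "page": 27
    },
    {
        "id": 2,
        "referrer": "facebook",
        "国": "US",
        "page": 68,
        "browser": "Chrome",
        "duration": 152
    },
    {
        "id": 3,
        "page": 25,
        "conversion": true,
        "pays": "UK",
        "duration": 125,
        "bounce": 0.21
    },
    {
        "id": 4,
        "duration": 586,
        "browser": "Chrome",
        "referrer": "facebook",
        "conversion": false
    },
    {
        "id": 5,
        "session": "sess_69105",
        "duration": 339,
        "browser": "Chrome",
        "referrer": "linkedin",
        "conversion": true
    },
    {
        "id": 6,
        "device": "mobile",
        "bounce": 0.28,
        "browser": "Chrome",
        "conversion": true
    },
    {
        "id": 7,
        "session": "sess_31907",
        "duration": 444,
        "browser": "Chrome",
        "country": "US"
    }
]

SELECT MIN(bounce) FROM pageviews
0.21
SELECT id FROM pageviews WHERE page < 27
[3]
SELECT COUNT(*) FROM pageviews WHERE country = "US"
1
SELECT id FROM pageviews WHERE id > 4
[5, 6, 7]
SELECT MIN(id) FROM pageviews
1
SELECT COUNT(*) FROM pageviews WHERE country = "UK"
1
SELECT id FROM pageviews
[1, 2, 3, 4, 5, 6, 7]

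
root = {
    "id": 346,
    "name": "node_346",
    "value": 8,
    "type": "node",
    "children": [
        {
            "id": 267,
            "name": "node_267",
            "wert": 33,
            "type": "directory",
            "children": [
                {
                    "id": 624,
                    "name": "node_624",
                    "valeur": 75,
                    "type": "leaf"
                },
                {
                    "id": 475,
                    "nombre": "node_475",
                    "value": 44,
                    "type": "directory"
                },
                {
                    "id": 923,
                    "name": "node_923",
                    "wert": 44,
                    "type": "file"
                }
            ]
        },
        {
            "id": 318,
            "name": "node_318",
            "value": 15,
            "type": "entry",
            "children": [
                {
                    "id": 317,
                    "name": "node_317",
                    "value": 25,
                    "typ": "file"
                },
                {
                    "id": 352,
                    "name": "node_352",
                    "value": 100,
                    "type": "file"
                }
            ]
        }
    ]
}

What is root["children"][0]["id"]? 267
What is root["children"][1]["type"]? "entry"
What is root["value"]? 8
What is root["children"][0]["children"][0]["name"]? "node_624"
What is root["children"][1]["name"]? "node_318"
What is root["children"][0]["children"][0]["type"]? "leaf"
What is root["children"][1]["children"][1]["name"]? "node_352"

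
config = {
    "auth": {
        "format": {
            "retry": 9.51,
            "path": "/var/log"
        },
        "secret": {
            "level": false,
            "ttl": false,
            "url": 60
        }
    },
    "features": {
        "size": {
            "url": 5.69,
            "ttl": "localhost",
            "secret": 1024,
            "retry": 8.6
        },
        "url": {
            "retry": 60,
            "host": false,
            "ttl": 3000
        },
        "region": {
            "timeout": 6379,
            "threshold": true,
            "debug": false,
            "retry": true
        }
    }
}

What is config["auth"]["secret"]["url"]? 60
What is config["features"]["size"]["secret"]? 1024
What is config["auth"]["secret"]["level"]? False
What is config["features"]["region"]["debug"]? False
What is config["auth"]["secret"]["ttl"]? False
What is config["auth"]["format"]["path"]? "/var/log"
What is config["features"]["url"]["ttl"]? 3000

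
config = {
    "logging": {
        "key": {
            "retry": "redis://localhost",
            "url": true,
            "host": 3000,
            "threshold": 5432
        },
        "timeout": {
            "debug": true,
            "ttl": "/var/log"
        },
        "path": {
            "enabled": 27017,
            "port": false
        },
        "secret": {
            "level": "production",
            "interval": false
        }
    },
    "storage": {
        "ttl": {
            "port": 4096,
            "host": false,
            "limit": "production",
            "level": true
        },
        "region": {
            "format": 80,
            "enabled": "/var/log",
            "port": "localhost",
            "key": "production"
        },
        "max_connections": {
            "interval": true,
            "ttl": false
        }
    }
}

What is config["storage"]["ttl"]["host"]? False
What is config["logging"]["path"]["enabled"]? 27017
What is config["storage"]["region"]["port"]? "localhost"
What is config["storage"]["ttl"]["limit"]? "production"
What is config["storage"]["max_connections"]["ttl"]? False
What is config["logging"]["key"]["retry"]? "redis://localhost"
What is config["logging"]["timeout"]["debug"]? True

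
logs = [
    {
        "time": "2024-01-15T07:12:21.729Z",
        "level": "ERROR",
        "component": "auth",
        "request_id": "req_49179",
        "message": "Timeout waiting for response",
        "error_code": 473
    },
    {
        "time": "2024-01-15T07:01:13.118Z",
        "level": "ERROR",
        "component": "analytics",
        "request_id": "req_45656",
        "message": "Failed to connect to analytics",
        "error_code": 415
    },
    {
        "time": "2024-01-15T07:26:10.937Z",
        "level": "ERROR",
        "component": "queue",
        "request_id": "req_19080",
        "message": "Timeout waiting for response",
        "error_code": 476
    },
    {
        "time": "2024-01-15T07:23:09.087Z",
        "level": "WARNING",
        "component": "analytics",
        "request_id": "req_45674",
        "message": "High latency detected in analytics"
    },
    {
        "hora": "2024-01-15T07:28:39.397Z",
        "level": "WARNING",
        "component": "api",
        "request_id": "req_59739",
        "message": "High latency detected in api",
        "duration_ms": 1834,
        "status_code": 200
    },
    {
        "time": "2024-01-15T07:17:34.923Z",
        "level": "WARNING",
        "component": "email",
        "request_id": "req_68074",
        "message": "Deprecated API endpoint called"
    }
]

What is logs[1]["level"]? "ERROR"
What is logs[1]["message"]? "Failed to connect to analytics"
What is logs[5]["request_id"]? "req_68074"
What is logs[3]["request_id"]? "req_45674"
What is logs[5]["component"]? "email"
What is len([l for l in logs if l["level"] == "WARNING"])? 3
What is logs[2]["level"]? "ERROR"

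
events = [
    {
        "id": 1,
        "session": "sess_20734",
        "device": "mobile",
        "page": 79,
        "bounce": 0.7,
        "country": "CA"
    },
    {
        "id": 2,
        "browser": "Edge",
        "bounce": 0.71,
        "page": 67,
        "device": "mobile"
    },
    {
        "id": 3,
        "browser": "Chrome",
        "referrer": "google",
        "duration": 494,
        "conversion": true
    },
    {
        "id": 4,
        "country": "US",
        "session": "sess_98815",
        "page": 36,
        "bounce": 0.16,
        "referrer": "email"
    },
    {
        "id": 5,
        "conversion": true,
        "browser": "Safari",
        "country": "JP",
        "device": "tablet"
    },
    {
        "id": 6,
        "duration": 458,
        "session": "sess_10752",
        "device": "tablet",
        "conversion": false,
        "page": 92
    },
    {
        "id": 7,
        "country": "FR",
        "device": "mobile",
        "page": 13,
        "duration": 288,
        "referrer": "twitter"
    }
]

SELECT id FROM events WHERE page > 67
[1, 6]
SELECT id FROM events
[1, 2, 3, 4, 5, 6, 7]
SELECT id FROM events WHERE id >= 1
[1, 2, 3, 4, 5, 6, 7]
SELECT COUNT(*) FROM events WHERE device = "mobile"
3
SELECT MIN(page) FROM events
13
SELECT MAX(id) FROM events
7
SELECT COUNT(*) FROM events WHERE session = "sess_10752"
1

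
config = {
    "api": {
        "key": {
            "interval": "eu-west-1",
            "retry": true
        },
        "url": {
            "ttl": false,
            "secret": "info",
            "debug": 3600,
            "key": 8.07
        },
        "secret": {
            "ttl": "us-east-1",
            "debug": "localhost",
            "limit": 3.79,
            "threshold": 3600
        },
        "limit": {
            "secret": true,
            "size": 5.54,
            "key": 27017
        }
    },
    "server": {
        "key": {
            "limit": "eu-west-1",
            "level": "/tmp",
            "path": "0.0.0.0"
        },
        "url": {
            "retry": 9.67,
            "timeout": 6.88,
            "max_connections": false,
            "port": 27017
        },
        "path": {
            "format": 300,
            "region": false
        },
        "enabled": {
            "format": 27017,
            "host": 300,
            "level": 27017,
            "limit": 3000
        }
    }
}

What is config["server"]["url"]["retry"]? 9.67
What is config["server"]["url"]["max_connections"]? False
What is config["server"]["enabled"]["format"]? 27017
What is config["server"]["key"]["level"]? "/tmp"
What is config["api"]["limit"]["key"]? 27017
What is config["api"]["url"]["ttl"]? False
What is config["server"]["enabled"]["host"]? 300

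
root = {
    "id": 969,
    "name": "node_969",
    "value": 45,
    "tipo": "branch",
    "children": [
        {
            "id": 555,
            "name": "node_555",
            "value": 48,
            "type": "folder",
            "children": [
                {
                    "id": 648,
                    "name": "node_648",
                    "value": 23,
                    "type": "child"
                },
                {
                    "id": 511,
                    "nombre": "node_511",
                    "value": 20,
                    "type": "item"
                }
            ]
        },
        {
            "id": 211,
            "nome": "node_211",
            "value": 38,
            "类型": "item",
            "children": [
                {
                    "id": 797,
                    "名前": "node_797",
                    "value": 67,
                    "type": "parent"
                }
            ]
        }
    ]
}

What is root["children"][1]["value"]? 38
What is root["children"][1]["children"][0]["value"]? 67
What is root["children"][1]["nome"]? "node_211"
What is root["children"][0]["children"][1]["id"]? 511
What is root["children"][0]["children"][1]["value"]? 20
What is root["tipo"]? "branch"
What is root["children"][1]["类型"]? "item"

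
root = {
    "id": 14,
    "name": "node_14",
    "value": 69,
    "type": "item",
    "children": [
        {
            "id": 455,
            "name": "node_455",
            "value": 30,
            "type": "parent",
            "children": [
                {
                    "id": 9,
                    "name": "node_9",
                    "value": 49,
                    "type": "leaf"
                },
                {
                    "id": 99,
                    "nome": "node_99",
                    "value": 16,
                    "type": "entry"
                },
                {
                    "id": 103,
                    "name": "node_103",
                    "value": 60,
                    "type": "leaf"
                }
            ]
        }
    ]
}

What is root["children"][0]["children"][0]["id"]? 9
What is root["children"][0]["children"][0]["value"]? 49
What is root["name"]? "node_14"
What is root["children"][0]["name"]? "node_455"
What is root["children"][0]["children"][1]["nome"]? "node_99"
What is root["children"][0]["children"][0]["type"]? "leaf"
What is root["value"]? 69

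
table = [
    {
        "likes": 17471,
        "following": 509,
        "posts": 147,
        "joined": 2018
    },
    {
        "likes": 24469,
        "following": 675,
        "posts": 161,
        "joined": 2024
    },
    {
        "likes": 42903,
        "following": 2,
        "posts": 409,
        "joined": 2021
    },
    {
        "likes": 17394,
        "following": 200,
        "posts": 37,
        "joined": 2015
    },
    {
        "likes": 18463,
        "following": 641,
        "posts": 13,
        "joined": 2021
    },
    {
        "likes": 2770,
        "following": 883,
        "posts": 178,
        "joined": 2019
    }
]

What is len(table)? 6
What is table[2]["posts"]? 409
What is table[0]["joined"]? 2018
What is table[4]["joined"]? 2021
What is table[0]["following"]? 509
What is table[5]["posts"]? 178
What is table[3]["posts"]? 37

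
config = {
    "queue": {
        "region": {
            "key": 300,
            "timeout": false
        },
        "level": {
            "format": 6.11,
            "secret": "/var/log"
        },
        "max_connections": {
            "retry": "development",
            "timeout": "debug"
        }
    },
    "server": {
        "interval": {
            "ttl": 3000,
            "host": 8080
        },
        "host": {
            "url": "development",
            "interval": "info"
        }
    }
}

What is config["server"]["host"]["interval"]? "info"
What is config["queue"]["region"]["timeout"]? False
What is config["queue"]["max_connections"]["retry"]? "development"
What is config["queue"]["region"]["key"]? 300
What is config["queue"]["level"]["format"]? 6.11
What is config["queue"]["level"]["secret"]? "/var/log"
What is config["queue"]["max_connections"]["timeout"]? "debug"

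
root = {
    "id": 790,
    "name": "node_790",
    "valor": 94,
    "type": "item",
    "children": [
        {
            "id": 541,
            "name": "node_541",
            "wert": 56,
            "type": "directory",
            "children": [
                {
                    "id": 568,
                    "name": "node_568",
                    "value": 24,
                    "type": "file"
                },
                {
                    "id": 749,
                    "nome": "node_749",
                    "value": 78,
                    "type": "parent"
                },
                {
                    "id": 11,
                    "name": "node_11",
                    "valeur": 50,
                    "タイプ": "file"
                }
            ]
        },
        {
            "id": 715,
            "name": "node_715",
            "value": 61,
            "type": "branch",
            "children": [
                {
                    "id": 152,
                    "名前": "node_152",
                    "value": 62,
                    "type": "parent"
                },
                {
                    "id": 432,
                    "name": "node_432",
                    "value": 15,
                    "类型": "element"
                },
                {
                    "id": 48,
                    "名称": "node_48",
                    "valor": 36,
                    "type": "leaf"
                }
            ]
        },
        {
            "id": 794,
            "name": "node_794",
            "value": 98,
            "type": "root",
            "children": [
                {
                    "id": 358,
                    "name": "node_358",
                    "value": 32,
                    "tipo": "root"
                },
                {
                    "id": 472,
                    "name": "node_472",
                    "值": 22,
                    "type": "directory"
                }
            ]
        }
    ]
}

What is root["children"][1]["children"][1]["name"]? "node_432"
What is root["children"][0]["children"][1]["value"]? 78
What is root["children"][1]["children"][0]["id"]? 152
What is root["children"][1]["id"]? 715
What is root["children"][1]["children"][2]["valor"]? 36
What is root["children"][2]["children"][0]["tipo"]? "root"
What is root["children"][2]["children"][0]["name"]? "node_358"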